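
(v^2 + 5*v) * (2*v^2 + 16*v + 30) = 2*v^4 + 26*v^3 + 110*v^2 + 150*v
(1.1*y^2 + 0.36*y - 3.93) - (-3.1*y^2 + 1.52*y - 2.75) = 4.2*y^2 - 1.16*y - 1.18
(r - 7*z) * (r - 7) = r^2 - 7*r*z - 7*r + 49*z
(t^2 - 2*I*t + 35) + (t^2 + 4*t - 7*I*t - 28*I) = 2*t^2 + 4*t - 9*I*t + 35 - 28*I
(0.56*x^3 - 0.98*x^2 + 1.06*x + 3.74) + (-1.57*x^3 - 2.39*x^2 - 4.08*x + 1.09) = -1.01*x^3 - 3.37*x^2 - 3.02*x + 4.83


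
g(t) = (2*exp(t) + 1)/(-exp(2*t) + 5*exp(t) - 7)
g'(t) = (2*exp(t) + 1)*(2*exp(2*t) - 5*exp(t))/(-exp(2*t) + 5*exp(t) - 7)^2 + 2*exp(t)/(-exp(2*t) + 5*exp(t) - 7)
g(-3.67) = -0.15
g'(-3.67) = -0.01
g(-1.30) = -0.27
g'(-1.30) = -0.15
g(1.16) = -6.02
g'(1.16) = 16.41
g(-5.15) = -0.15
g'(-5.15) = -0.00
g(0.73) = -5.53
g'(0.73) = -14.95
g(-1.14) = -0.30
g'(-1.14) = -0.19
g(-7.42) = -0.14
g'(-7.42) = -0.00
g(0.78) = -6.30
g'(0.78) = -15.40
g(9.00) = 0.00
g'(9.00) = 0.00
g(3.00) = -0.13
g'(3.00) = 0.17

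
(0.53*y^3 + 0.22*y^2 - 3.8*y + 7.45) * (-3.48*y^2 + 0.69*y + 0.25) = -1.8444*y^5 - 0.3999*y^4 + 13.5083*y^3 - 28.493*y^2 + 4.1905*y + 1.8625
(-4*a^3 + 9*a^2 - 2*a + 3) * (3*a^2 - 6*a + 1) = -12*a^5 + 51*a^4 - 64*a^3 + 30*a^2 - 20*a + 3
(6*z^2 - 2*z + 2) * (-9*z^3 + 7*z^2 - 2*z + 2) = -54*z^5 + 60*z^4 - 44*z^3 + 30*z^2 - 8*z + 4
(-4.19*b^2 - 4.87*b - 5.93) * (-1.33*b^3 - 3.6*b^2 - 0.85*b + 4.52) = 5.5727*b^5 + 21.5611*b^4 + 28.9804*b^3 + 6.5487*b^2 - 16.9719*b - 26.8036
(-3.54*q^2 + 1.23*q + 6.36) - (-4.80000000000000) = -3.54*q^2 + 1.23*q + 11.16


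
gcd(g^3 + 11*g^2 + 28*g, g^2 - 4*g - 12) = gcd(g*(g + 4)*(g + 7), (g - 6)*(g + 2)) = 1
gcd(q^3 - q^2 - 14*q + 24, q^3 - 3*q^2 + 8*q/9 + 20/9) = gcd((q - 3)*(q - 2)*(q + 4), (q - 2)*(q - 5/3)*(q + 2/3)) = q - 2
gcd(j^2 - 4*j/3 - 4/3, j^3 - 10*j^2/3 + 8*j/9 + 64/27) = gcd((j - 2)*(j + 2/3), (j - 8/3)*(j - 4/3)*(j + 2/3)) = j + 2/3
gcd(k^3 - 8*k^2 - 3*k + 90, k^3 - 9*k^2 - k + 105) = k^2 - 2*k - 15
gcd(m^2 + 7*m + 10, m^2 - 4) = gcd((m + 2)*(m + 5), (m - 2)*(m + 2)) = m + 2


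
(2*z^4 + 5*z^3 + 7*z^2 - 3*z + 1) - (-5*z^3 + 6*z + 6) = 2*z^4 + 10*z^3 + 7*z^2 - 9*z - 5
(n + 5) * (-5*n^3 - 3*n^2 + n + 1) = -5*n^4 - 28*n^3 - 14*n^2 + 6*n + 5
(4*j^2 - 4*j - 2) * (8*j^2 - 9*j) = 32*j^4 - 68*j^3 + 20*j^2 + 18*j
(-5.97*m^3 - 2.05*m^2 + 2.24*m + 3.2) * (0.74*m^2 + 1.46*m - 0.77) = -4.4178*m^5 - 10.2332*m^4 + 3.2615*m^3 + 7.2169*m^2 + 2.9472*m - 2.464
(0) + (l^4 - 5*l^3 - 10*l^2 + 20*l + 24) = l^4 - 5*l^3 - 10*l^2 + 20*l + 24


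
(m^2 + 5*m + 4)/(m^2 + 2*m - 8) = (m + 1)/(m - 2)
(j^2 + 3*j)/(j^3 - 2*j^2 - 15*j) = 1/(j - 5)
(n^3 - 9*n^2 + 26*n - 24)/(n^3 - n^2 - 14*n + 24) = (n - 4)/(n + 4)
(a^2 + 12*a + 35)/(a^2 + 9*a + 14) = (a + 5)/(a + 2)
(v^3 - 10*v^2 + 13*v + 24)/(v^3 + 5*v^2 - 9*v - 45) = (v^2 - 7*v - 8)/(v^2 + 8*v + 15)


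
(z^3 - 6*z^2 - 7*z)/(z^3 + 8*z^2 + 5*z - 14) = z*(z^2 - 6*z - 7)/(z^3 + 8*z^2 + 5*z - 14)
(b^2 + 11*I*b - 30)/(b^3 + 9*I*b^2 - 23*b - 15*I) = (b + 6*I)/(b^2 + 4*I*b - 3)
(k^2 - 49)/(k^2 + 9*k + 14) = (k - 7)/(k + 2)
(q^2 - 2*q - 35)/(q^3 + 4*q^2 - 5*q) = (q - 7)/(q*(q - 1))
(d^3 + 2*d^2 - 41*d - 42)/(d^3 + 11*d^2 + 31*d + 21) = (d - 6)/(d + 3)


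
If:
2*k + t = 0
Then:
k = -t/2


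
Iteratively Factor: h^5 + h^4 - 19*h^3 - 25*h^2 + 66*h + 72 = (h - 4)*(h^4 + 5*h^3 + h^2 - 21*h - 18) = (h - 4)*(h - 2)*(h^3 + 7*h^2 + 15*h + 9) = (h - 4)*(h - 2)*(h + 1)*(h^2 + 6*h + 9) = (h - 4)*(h - 2)*(h + 1)*(h + 3)*(h + 3)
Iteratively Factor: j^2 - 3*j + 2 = (j - 2)*(j - 1)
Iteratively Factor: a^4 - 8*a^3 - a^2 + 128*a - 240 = (a + 4)*(a^3 - 12*a^2 + 47*a - 60) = (a - 3)*(a + 4)*(a^2 - 9*a + 20) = (a - 5)*(a - 3)*(a + 4)*(a - 4)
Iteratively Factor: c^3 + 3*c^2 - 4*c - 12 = (c + 3)*(c^2 - 4) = (c - 2)*(c + 3)*(c + 2)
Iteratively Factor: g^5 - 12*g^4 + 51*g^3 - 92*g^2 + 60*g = (g - 3)*(g^4 - 9*g^3 + 24*g^2 - 20*g) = g*(g - 3)*(g^3 - 9*g^2 + 24*g - 20) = g*(g - 3)*(g - 2)*(g^2 - 7*g + 10) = g*(g - 5)*(g - 3)*(g - 2)*(g - 2)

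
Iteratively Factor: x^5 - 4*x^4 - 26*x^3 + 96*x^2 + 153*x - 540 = (x - 5)*(x^4 + x^3 - 21*x^2 - 9*x + 108) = (x - 5)*(x + 3)*(x^3 - 2*x^2 - 15*x + 36) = (x - 5)*(x - 3)*(x + 3)*(x^2 + x - 12) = (x - 5)*(x - 3)^2*(x + 3)*(x + 4)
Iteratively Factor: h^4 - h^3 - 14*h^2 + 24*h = (h - 3)*(h^3 + 2*h^2 - 8*h) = (h - 3)*(h + 4)*(h^2 - 2*h) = h*(h - 3)*(h + 4)*(h - 2)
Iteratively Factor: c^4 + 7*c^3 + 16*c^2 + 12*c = (c + 3)*(c^3 + 4*c^2 + 4*c) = (c + 2)*(c + 3)*(c^2 + 2*c) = (c + 2)^2*(c + 3)*(c)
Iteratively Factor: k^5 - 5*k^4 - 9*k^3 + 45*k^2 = (k)*(k^4 - 5*k^3 - 9*k^2 + 45*k) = k^2*(k^3 - 5*k^2 - 9*k + 45) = k^2*(k + 3)*(k^2 - 8*k + 15) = k^2*(k - 5)*(k + 3)*(k - 3)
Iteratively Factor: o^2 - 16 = (o - 4)*(o + 4)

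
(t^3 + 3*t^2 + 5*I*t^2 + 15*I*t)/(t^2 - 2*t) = (t^2 + t*(3 + 5*I) + 15*I)/(t - 2)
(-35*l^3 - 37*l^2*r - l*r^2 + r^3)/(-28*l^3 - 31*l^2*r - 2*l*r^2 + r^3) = (5*l + r)/(4*l + r)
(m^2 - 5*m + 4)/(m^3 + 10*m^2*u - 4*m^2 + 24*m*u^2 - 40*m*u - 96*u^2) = (m - 1)/(m^2 + 10*m*u + 24*u^2)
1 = 1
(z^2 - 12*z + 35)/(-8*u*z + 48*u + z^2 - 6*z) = (-z^2 + 12*z - 35)/(8*u*z - 48*u - z^2 + 6*z)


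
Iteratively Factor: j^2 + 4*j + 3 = (j + 3)*(j + 1)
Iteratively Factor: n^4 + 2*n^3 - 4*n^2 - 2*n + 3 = (n + 3)*(n^3 - n^2 - n + 1) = (n - 1)*(n + 3)*(n^2 - 1) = (n - 1)^2*(n + 3)*(n + 1)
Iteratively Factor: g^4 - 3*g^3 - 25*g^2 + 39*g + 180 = (g - 4)*(g^3 + g^2 - 21*g - 45) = (g - 4)*(g + 3)*(g^2 - 2*g - 15) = (g - 4)*(g + 3)^2*(g - 5)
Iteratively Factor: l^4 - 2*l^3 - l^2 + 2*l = (l - 1)*(l^3 - l^2 - 2*l) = l*(l - 1)*(l^2 - l - 2) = l*(l - 1)*(l + 1)*(l - 2)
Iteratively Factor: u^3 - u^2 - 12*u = (u)*(u^2 - u - 12) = u*(u - 4)*(u + 3)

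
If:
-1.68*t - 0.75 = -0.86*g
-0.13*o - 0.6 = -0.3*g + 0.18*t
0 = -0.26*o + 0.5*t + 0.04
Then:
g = 5.36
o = 4.57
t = 2.30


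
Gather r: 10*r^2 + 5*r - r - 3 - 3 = 10*r^2 + 4*r - 6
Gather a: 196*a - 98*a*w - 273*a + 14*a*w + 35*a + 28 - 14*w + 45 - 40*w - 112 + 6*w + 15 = a*(-84*w - 42) - 48*w - 24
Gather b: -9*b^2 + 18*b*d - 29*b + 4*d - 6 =-9*b^2 + b*(18*d - 29) + 4*d - 6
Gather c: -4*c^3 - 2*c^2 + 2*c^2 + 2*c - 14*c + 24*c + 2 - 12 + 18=-4*c^3 + 12*c + 8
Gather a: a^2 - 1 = a^2 - 1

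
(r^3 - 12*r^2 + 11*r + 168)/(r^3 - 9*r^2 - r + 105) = (r - 8)/(r - 5)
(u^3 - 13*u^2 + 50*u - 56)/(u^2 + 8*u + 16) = (u^3 - 13*u^2 + 50*u - 56)/(u^2 + 8*u + 16)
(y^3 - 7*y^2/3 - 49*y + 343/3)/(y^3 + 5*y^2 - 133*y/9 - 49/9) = 3*(y - 7)/(3*y + 1)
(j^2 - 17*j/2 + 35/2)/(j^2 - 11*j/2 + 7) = (j - 5)/(j - 2)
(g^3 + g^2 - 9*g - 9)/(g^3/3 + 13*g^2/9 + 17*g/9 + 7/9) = 9*(g^2 - 9)/(3*g^2 + 10*g + 7)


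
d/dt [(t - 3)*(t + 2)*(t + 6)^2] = 4*t^3 + 33*t^2 + 36*t - 108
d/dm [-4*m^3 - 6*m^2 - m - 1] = -12*m^2 - 12*m - 1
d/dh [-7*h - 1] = -7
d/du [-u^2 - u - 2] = -2*u - 1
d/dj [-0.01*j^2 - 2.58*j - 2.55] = -0.02*j - 2.58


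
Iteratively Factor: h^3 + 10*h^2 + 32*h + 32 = (h + 2)*(h^2 + 8*h + 16) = (h + 2)*(h + 4)*(h + 4)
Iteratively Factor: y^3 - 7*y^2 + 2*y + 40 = (y - 5)*(y^2 - 2*y - 8) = (y - 5)*(y - 4)*(y + 2)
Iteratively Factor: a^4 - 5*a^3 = (a - 5)*(a^3) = a*(a - 5)*(a^2) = a^2*(a - 5)*(a)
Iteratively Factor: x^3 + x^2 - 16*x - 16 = (x + 1)*(x^2 - 16) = (x - 4)*(x + 1)*(x + 4)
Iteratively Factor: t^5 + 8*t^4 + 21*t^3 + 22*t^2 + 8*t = (t)*(t^4 + 8*t^3 + 21*t^2 + 22*t + 8) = t*(t + 1)*(t^3 + 7*t^2 + 14*t + 8) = t*(t + 1)^2*(t^2 + 6*t + 8) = t*(t + 1)^2*(t + 2)*(t + 4)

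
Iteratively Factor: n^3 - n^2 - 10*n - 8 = (n + 1)*(n^2 - 2*n - 8) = (n + 1)*(n + 2)*(n - 4)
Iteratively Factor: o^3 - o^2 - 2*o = (o + 1)*(o^2 - 2*o) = o*(o + 1)*(o - 2)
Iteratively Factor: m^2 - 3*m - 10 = (m - 5)*(m + 2)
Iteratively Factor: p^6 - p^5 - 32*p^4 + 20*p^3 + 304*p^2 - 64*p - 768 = (p + 3)*(p^5 - 4*p^4 - 20*p^3 + 80*p^2 + 64*p - 256) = (p - 2)*(p + 3)*(p^4 - 2*p^3 - 24*p^2 + 32*p + 128) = (p - 4)*(p - 2)*(p + 3)*(p^3 + 2*p^2 - 16*p - 32) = (p - 4)^2*(p - 2)*(p + 3)*(p^2 + 6*p + 8) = (p - 4)^2*(p - 2)*(p + 3)*(p + 4)*(p + 2)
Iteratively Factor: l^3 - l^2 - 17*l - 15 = (l + 1)*(l^2 - 2*l - 15) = (l + 1)*(l + 3)*(l - 5)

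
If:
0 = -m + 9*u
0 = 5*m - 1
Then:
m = 1/5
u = 1/45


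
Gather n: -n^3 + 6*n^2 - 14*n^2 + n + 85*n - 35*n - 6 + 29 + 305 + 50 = -n^3 - 8*n^2 + 51*n + 378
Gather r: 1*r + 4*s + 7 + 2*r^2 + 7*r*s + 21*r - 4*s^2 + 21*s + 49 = 2*r^2 + r*(7*s + 22) - 4*s^2 + 25*s + 56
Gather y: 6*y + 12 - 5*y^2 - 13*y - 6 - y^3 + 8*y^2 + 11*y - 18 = -y^3 + 3*y^2 + 4*y - 12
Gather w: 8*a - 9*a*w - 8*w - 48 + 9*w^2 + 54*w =8*a + 9*w^2 + w*(46 - 9*a) - 48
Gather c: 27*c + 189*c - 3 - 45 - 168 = 216*c - 216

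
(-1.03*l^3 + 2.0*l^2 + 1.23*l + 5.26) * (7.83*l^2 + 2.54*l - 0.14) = -8.0649*l^5 + 13.0438*l^4 + 14.8551*l^3 + 44.03*l^2 + 13.1882*l - 0.7364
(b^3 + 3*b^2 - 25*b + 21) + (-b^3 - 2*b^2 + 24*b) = b^2 - b + 21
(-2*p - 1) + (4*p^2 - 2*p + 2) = 4*p^2 - 4*p + 1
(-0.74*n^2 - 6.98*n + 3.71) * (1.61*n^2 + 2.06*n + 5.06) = -1.1914*n^4 - 12.7622*n^3 - 12.1501*n^2 - 27.6762*n + 18.7726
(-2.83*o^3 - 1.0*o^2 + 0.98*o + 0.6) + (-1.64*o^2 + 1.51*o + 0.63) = -2.83*o^3 - 2.64*o^2 + 2.49*o + 1.23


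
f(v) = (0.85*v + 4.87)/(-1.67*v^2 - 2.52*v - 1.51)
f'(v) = (0.85*v + 4.87)*(3.34*v + 2.52)/(-1.67*v^2 - 2.52*v - 1.51)^2 + 0.85/(-1.67*v^2 - 2.52*v - 1.51) = (1.4195*v^2 + 16.2658*v + 10.9889)/(2.7889*v^4 + 8.4168*v^3 + 11.3938*v^2 + 7.6104*v + 2.2801)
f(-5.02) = -0.02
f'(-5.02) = -0.04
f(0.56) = -1.55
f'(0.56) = 1.73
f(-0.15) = -4.05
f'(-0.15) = 6.27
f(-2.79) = -0.33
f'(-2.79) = -0.42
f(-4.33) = -0.05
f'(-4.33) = -0.07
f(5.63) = -0.14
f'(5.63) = 0.03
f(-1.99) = -1.02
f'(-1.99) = -1.63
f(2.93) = -0.32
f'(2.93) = 0.13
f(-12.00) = 0.03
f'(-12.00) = 0.00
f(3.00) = -0.31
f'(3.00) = 0.12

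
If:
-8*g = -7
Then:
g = 7/8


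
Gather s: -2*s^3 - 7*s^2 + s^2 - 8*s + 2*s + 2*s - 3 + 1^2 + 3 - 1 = -2*s^3 - 6*s^2 - 4*s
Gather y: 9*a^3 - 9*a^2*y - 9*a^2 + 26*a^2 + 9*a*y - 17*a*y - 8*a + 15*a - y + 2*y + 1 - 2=9*a^3 + 17*a^2 + 7*a + y*(-9*a^2 - 8*a + 1) - 1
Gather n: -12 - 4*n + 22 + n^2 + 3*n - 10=n^2 - n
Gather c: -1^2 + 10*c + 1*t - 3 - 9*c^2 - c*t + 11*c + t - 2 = -9*c^2 + c*(21 - t) + 2*t - 6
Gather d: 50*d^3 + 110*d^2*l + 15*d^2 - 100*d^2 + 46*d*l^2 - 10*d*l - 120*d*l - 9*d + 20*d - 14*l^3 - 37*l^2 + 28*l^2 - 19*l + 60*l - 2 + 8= 50*d^3 + d^2*(110*l - 85) + d*(46*l^2 - 130*l + 11) - 14*l^3 - 9*l^2 + 41*l + 6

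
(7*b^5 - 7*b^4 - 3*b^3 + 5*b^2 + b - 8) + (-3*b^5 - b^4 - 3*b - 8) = 4*b^5 - 8*b^4 - 3*b^3 + 5*b^2 - 2*b - 16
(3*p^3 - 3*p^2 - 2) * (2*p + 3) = 6*p^4 + 3*p^3 - 9*p^2 - 4*p - 6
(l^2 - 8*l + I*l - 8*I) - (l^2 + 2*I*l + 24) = -8*l - I*l - 24 - 8*I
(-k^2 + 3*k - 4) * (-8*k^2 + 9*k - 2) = 8*k^4 - 33*k^3 + 61*k^2 - 42*k + 8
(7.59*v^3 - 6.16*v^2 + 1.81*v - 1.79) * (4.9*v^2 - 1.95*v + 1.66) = 37.191*v^5 - 44.9845*v^4 + 33.4804*v^3 - 22.5261*v^2 + 6.4951*v - 2.9714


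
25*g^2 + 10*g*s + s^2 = (5*g + s)^2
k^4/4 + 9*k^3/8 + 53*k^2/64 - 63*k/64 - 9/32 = (k/4 + 1/2)*(k - 3/4)*(k + 1/4)*(k + 3)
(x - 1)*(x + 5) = x^2 + 4*x - 5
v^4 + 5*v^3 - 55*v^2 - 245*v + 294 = (v - 7)*(v - 1)*(v + 6)*(v + 7)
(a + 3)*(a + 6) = a^2 + 9*a + 18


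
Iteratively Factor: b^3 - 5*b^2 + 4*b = (b)*(b^2 - 5*b + 4) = b*(b - 1)*(b - 4)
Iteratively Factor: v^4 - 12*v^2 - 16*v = (v)*(v^3 - 12*v - 16) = v*(v + 2)*(v^2 - 2*v - 8) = v*(v + 2)^2*(v - 4)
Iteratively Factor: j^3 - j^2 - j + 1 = (j - 1)*(j^2 - 1) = (j - 1)*(j + 1)*(j - 1)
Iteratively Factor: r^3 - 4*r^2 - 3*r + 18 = (r + 2)*(r^2 - 6*r + 9) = (r - 3)*(r + 2)*(r - 3)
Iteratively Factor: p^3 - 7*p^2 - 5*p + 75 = (p + 3)*(p^2 - 10*p + 25) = (p - 5)*(p + 3)*(p - 5)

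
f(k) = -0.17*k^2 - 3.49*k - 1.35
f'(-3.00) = -2.47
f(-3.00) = 7.59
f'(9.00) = -6.55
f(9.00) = -46.53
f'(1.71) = -4.07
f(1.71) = -7.81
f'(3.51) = -4.68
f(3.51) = -15.69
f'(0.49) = -3.66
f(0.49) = -3.10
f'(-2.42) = -2.67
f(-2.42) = 6.10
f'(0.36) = -3.61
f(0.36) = -2.63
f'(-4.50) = -1.96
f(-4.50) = 10.91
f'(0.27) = -3.58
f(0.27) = -2.30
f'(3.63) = -4.72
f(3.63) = -16.26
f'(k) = -0.34*k - 3.49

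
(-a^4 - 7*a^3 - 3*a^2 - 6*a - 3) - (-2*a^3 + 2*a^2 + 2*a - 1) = -a^4 - 5*a^3 - 5*a^2 - 8*a - 2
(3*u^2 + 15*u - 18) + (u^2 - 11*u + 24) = 4*u^2 + 4*u + 6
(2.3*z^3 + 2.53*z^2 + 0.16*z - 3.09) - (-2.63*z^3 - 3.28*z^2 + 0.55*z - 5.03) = 4.93*z^3 + 5.81*z^2 - 0.39*z + 1.94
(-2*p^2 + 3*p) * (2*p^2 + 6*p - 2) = -4*p^4 - 6*p^3 + 22*p^2 - 6*p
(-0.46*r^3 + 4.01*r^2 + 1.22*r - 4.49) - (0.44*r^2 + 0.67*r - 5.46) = -0.46*r^3 + 3.57*r^2 + 0.55*r + 0.97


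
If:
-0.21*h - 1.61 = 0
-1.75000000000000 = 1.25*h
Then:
No Solution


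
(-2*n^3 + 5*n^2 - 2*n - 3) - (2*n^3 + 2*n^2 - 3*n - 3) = -4*n^3 + 3*n^2 + n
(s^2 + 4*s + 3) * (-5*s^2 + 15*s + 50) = -5*s^4 - 5*s^3 + 95*s^2 + 245*s + 150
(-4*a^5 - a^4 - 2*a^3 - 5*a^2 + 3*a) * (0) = 0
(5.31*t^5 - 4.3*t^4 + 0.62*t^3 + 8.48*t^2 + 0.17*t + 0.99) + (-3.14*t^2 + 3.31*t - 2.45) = 5.31*t^5 - 4.3*t^4 + 0.62*t^3 + 5.34*t^2 + 3.48*t - 1.46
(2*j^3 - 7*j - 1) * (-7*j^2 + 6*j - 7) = -14*j^5 + 12*j^4 + 35*j^3 - 35*j^2 + 43*j + 7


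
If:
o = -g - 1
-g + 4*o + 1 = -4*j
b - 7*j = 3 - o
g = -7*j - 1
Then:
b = 3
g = -25/39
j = -2/39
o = -14/39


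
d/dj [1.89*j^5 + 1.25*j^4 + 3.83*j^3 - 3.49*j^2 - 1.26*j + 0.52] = 9.45*j^4 + 5.0*j^3 + 11.49*j^2 - 6.98*j - 1.26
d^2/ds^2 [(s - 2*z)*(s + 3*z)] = 2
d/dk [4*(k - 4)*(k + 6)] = 8*k + 8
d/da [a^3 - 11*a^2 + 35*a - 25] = 3*a^2 - 22*a + 35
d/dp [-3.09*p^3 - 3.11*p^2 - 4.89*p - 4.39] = -9.27*p^2 - 6.22*p - 4.89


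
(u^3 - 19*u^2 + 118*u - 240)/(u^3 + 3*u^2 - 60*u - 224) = (u^2 - 11*u + 30)/(u^2 + 11*u + 28)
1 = 1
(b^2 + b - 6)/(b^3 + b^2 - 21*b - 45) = (b - 2)/(b^2 - 2*b - 15)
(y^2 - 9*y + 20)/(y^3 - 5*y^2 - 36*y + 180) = (y - 4)/(y^2 - 36)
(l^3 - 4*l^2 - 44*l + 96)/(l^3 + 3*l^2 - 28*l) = (l^3 - 4*l^2 - 44*l + 96)/(l*(l^2 + 3*l - 28))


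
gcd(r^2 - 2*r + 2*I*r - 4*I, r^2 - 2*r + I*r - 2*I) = r - 2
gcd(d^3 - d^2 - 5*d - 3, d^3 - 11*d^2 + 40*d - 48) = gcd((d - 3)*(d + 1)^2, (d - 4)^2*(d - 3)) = d - 3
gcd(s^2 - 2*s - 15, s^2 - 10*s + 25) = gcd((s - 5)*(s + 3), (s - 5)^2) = s - 5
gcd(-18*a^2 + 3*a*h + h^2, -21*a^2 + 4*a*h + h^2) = 3*a - h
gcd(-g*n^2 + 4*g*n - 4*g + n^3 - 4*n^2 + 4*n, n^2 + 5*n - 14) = n - 2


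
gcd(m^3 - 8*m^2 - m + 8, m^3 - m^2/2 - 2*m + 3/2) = m - 1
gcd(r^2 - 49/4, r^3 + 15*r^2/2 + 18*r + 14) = r + 7/2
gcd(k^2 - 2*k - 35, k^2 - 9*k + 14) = k - 7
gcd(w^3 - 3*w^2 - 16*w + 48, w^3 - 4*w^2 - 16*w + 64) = w^2 - 16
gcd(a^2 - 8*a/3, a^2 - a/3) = a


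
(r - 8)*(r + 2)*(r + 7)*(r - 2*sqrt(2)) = r^4 - 2*sqrt(2)*r^3 + r^3 - 58*r^2 - 2*sqrt(2)*r^2 - 112*r + 116*sqrt(2)*r + 224*sqrt(2)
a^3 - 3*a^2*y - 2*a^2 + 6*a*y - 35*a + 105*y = (a - 7)*(a + 5)*(a - 3*y)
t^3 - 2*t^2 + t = t*(t - 1)^2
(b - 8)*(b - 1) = b^2 - 9*b + 8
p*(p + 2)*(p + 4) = p^3 + 6*p^2 + 8*p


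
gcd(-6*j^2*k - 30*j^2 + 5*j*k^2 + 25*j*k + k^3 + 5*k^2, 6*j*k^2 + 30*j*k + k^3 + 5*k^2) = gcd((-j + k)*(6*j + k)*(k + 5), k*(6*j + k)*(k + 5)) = 6*j*k + 30*j + k^2 + 5*k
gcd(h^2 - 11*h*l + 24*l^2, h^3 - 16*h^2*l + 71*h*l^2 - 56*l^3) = h - 8*l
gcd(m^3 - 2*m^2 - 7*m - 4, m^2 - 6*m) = 1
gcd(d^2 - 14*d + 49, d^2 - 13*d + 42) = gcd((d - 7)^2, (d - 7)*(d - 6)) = d - 7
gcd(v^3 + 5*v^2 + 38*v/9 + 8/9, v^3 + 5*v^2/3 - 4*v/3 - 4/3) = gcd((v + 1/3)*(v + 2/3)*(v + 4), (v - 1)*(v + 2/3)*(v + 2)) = v + 2/3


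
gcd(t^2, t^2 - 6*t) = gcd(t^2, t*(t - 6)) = t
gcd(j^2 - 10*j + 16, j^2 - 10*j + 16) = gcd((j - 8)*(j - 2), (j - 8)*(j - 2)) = j^2 - 10*j + 16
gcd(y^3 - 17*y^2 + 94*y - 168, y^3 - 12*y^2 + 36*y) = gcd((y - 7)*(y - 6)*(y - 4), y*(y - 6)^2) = y - 6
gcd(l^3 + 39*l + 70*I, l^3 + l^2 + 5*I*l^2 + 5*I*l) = l + 5*I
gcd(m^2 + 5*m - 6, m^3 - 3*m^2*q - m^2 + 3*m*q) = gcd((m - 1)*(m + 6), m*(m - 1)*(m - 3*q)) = m - 1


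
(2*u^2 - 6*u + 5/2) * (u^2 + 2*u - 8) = 2*u^4 - 2*u^3 - 51*u^2/2 + 53*u - 20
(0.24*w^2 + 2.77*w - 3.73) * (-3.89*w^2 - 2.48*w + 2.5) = -0.9336*w^4 - 11.3705*w^3 + 8.2401*w^2 + 16.1754*w - 9.325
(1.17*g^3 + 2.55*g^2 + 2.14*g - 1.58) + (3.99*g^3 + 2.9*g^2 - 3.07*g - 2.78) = 5.16*g^3 + 5.45*g^2 - 0.93*g - 4.36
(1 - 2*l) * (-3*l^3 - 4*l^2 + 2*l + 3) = 6*l^4 + 5*l^3 - 8*l^2 - 4*l + 3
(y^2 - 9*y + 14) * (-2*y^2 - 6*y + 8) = -2*y^4 + 12*y^3 + 34*y^2 - 156*y + 112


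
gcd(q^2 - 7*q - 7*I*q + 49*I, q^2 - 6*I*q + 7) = q - 7*I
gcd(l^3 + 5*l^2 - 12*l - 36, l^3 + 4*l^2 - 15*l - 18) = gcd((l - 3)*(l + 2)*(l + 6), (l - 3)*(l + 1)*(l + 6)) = l^2 + 3*l - 18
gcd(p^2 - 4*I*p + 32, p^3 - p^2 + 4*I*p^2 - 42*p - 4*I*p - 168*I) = p + 4*I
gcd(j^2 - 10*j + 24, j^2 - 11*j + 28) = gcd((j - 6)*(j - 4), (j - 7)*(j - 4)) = j - 4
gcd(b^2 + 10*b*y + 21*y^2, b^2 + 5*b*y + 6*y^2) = b + 3*y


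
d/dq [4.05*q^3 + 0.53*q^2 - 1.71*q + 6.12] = 12.15*q^2 + 1.06*q - 1.71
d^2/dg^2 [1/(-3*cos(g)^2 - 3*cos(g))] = (4*(1 - cos(2*g))^2 - 15*cos(g) + 6*cos(2*g) + 3*cos(3*g) - 18)/(12*(cos(g) + 1)^3*cos(g)^3)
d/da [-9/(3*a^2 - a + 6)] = 9*(6*a - 1)/(3*a^2 - a + 6)^2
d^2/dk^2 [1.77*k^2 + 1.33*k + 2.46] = 3.54000000000000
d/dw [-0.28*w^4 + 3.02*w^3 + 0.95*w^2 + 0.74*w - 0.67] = -1.12*w^3 + 9.06*w^2 + 1.9*w + 0.74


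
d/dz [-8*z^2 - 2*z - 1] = -16*z - 2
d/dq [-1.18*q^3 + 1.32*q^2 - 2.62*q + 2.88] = -3.54*q^2 + 2.64*q - 2.62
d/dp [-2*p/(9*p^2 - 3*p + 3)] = 2*(3*p^2 - 1)/(3*(9*p^4 - 6*p^3 + 7*p^2 - 2*p + 1))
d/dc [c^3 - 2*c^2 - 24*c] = 3*c^2 - 4*c - 24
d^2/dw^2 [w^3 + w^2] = 6*w + 2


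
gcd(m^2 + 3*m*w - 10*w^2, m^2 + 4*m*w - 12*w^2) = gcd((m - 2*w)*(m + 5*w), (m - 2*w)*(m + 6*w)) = -m + 2*w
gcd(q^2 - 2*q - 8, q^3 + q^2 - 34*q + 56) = q - 4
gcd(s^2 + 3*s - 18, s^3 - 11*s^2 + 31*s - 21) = s - 3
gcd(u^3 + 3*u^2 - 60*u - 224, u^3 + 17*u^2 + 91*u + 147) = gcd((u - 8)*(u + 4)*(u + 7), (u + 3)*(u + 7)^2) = u + 7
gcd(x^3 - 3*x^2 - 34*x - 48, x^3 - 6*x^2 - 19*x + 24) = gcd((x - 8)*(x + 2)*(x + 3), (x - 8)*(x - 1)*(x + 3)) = x^2 - 5*x - 24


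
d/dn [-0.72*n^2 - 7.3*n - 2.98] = -1.44*n - 7.3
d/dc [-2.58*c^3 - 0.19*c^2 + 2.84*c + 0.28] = -7.74*c^2 - 0.38*c + 2.84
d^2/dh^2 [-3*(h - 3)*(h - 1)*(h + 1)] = 18 - 18*h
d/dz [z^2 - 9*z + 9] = 2*z - 9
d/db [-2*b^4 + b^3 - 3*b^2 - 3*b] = -8*b^3 + 3*b^2 - 6*b - 3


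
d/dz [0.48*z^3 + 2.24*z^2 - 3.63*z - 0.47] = 1.44*z^2 + 4.48*z - 3.63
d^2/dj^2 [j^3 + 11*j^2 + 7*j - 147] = 6*j + 22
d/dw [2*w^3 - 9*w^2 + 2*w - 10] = 6*w^2 - 18*w + 2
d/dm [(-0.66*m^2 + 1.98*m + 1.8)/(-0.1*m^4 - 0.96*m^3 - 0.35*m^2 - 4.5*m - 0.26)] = (-0.132*m^5 - 0.0395999999999999*m^4 + 4.5216*m^3 + 8.847*m^2 + 1.6032*m + 7.5852)/(0.01*m^8 + 0.192*m^7 + 0.9916*m^6 + 1.572*m^5 + 8.8145*m^4 + 3.6492*m^3 + 20.432*m^2 + 2.34*m + 0.0676)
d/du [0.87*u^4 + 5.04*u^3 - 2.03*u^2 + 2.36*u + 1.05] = 3.48*u^3 + 15.12*u^2 - 4.06*u + 2.36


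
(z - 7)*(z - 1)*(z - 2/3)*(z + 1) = z^4 - 23*z^3/3 + 11*z^2/3 + 23*z/3 - 14/3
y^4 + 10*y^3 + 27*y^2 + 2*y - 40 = (y - 1)*(y + 2)*(y + 4)*(y + 5)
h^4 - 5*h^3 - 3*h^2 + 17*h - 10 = (h - 5)*(h - 1)^2*(h + 2)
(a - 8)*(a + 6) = a^2 - 2*a - 48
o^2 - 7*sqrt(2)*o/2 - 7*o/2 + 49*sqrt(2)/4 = (o - 7/2)*(o - 7*sqrt(2)/2)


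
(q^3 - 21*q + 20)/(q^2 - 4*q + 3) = (q^2 + q - 20)/(q - 3)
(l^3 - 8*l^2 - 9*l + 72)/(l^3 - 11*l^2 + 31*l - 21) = (l^2 - 5*l - 24)/(l^2 - 8*l + 7)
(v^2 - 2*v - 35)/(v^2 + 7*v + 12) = (v^2 - 2*v - 35)/(v^2 + 7*v + 12)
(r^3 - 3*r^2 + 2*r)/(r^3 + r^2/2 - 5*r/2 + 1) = 2*r*(r - 2)/(2*r^2 + 3*r - 2)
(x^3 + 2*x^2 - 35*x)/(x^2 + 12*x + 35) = x*(x - 5)/(x + 5)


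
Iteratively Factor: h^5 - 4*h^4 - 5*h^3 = (h + 1)*(h^4 - 5*h^3) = (h - 5)*(h + 1)*(h^3) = h*(h - 5)*(h + 1)*(h^2) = h^2*(h - 5)*(h + 1)*(h)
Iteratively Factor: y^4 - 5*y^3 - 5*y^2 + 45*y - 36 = (y + 3)*(y^3 - 8*y^2 + 19*y - 12) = (y - 3)*(y + 3)*(y^2 - 5*y + 4) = (y - 4)*(y - 3)*(y + 3)*(y - 1)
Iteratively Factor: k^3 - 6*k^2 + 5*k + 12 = (k - 4)*(k^2 - 2*k - 3) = (k - 4)*(k - 3)*(k + 1)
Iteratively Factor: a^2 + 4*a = (a)*(a + 4)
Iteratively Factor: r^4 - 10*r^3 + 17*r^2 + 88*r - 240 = (r + 3)*(r^3 - 13*r^2 + 56*r - 80) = (r - 4)*(r + 3)*(r^2 - 9*r + 20) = (r - 5)*(r - 4)*(r + 3)*(r - 4)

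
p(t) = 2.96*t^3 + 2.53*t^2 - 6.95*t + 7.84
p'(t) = 8.88*t^2 + 5.06*t - 6.95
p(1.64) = 16.30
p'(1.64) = 25.23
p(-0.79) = 13.45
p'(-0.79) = -5.41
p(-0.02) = 7.98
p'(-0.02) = -7.05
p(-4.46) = -173.44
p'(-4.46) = 147.12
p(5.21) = 458.91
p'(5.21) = 260.45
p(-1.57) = 13.53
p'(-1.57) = 6.99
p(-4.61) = -196.35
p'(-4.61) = 158.44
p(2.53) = 54.39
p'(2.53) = 62.69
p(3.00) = 89.68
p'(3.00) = 88.15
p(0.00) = 7.84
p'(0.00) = -6.95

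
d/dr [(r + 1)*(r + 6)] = 2*r + 7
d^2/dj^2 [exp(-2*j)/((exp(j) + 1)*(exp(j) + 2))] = (16*exp(4*j) + 69*exp(3*j) + 105*exp(2*j) + 66*exp(j) + 16)*exp(-2*j)/(exp(6*j) + 9*exp(5*j) + 33*exp(4*j) + 63*exp(3*j) + 66*exp(2*j) + 36*exp(j) + 8)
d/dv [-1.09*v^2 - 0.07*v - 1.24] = -2.18*v - 0.07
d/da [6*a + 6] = 6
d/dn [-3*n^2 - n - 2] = -6*n - 1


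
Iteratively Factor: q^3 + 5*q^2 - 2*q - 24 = (q - 2)*(q^2 + 7*q + 12) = (q - 2)*(q + 4)*(q + 3)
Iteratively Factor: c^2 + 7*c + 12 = (c + 4)*(c + 3)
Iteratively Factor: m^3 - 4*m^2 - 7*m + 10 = (m - 5)*(m^2 + m - 2) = (m - 5)*(m - 1)*(m + 2)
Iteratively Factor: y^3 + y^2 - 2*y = (y + 2)*(y^2 - y) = y*(y + 2)*(y - 1)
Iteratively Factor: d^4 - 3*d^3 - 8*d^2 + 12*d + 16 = (d - 2)*(d^3 - d^2 - 10*d - 8) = (d - 4)*(d - 2)*(d^2 + 3*d + 2) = (d - 4)*(d - 2)*(d + 2)*(d + 1)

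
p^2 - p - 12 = (p - 4)*(p + 3)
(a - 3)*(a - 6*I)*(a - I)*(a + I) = a^4 - 3*a^3 - 6*I*a^3 + a^2 + 18*I*a^2 - 3*a - 6*I*a + 18*I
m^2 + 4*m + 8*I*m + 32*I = (m + 4)*(m + 8*I)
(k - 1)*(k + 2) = k^2 + k - 2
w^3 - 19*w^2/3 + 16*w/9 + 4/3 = (w - 6)*(w - 2/3)*(w + 1/3)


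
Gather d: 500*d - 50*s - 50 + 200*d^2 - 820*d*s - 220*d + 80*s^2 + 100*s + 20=200*d^2 + d*(280 - 820*s) + 80*s^2 + 50*s - 30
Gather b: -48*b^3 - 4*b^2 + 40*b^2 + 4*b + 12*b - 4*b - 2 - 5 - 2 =-48*b^3 + 36*b^2 + 12*b - 9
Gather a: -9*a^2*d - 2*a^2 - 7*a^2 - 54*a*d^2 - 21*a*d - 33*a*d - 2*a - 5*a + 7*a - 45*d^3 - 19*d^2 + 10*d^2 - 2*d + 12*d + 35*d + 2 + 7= a^2*(-9*d - 9) + a*(-54*d^2 - 54*d) - 45*d^3 - 9*d^2 + 45*d + 9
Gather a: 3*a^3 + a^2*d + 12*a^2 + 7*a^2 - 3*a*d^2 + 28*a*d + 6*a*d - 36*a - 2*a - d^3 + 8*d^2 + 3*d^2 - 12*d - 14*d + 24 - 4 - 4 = 3*a^3 + a^2*(d + 19) + a*(-3*d^2 + 34*d - 38) - d^3 + 11*d^2 - 26*d + 16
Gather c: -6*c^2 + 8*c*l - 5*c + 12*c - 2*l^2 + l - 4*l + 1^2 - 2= -6*c^2 + c*(8*l + 7) - 2*l^2 - 3*l - 1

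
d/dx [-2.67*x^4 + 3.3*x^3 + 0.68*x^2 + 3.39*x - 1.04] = -10.68*x^3 + 9.9*x^2 + 1.36*x + 3.39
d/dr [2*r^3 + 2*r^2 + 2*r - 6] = 6*r^2 + 4*r + 2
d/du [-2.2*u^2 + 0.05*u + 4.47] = 0.05 - 4.4*u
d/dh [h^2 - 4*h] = 2*h - 4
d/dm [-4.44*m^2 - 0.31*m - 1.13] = -8.88*m - 0.31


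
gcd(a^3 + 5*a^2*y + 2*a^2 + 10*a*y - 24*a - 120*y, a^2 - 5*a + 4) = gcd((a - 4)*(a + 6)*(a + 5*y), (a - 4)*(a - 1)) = a - 4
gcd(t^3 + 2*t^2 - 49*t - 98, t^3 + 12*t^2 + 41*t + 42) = t^2 + 9*t + 14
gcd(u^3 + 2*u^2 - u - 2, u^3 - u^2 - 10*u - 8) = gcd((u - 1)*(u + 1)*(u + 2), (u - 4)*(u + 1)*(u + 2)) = u^2 + 3*u + 2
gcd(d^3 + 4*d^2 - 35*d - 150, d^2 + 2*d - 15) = d + 5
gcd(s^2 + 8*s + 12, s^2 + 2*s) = s + 2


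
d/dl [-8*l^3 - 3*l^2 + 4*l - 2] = -24*l^2 - 6*l + 4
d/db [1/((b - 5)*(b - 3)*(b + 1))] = (-(b - 5)*(b - 3) - (b - 5)*(b + 1) - (b - 3)*(b + 1))/((b - 5)^2*(b - 3)^2*(b + 1)^2)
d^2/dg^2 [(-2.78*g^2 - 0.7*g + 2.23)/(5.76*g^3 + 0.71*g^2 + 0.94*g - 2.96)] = (-184.467456*g^6 - 139.34592*g^5 + 960.968448*g^4 - 507.06834*g^3 - 99.081798*g^2 + 228.22674*g - 39.295864)/(191.102976*g^9 + 70.668288*g^8 + 102.27168*g^7 - 271.193833*g^6 - 55.941126*g^5 - 98.754084*g^4 + 140.378008*g^3 + 10.81584*g^2 + 24.707712*g - 25.934336)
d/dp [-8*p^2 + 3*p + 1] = 3 - 16*p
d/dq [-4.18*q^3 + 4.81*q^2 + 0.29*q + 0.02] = -12.54*q^2 + 9.62*q + 0.29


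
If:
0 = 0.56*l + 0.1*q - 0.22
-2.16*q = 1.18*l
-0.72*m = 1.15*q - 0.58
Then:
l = 0.44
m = 1.19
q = -0.24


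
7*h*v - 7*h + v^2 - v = (7*h + v)*(v - 1)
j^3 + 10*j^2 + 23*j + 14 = (j + 1)*(j + 2)*(j + 7)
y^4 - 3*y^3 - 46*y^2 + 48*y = y*(y - 8)*(y - 1)*(y + 6)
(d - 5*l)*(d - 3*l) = d^2 - 8*d*l + 15*l^2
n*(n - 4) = n^2 - 4*n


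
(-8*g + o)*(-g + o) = 8*g^2 - 9*g*o + o^2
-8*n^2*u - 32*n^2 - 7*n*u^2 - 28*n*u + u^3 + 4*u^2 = (-8*n + u)*(n + u)*(u + 4)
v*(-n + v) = -n*v + v^2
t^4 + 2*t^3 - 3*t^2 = t^2*(t - 1)*(t + 3)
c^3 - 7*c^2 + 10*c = c*(c - 5)*(c - 2)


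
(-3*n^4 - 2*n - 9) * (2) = -6*n^4 - 4*n - 18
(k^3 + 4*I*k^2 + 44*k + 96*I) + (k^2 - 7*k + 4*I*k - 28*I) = k^3 + k^2 + 4*I*k^2 + 37*k + 4*I*k + 68*I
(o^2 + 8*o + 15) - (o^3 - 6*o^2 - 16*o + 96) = -o^3 + 7*o^2 + 24*o - 81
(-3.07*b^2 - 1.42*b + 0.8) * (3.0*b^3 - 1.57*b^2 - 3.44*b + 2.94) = -9.21*b^5 + 0.5599*b^4 + 15.1902*b^3 - 5.397*b^2 - 6.9268*b + 2.352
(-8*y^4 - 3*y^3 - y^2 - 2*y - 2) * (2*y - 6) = -16*y^5 + 42*y^4 + 16*y^3 + 2*y^2 + 8*y + 12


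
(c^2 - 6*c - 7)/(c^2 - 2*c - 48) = (-c^2 + 6*c + 7)/(-c^2 + 2*c + 48)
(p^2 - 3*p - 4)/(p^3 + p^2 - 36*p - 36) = (p - 4)/(p^2 - 36)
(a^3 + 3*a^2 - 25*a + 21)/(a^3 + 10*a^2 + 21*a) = (a^2 - 4*a + 3)/(a*(a + 3))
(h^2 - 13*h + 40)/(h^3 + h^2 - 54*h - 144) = (h - 5)/(h^2 + 9*h + 18)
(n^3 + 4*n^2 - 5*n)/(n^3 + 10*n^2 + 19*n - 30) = n/(n + 6)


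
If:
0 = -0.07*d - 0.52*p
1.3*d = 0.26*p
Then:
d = 0.00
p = 0.00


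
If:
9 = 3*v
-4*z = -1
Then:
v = 3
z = 1/4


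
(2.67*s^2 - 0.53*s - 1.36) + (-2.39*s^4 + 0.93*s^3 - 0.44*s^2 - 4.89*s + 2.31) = -2.39*s^4 + 0.93*s^3 + 2.23*s^2 - 5.42*s + 0.95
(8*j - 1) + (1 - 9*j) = -j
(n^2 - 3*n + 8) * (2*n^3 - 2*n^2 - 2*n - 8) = 2*n^5 - 8*n^4 + 20*n^3 - 18*n^2 + 8*n - 64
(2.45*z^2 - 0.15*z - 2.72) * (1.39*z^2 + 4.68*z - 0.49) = 3.4055*z^4 + 11.2575*z^3 - 5.6833*z^2 - 12.6561*z + 1.3328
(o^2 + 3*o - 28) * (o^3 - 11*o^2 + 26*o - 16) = o^5 - 8*o^4 - 35*o^3 + 370*o^2 - 776*o + 448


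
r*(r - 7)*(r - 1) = r^3 - 8*r^2 + 7*r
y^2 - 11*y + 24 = (y - 8)*(y - 3)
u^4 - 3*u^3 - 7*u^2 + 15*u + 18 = (u - 3)^2*(u + 1)*(u + 2)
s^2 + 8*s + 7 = (s + 1)*(s + 7)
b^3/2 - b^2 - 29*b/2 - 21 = (b/2 + 1)*(b - 7)*(b + 3)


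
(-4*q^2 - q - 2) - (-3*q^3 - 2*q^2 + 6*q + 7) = 3*q^3 - 2*q^2 - 7*q - 9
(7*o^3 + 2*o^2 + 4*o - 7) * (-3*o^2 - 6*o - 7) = -21*o^5 - 48*o^4 - 73*o^3 - 17*o^2 + 14*o + 49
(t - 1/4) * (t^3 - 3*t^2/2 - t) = t^4 - 7*t^3/4 - 5*t^2/8 + t/4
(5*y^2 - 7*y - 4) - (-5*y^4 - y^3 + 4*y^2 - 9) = 5*y^4 + y^3 + y^2 - 7*y + 5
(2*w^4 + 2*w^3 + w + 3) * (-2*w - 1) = -4*w^5 - 6*w^4 - 2*w^3 - 2*w^2 - 7*w - 3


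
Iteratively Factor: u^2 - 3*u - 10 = (u + 2)*(u - 5)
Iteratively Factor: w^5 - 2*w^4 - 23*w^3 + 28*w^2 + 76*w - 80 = (w - 1)*(w^4 - w^3 - 24*w^2 + 4*w + 80) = (w - 5)*(w - 1)*(w^3 + 4*w^2 - 4*w - 16) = (w - 5)*(w - 1)*(w + 4)*(w^2 - 4) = (w - 5)*(w - 1)*(w + 2)*(w + 4)*(w - 2)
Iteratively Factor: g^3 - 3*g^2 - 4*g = (g + 1)*(g^2 - 4*g) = (g - 4)*(g + 1)*(g)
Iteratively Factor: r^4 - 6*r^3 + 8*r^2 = (r)*(r^3 - 6*r^2 + 8*r) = r^2*(r^2 - 6*r + 8) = r^2*(r - 4)*(r - 2)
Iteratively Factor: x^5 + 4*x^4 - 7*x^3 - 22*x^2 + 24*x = (x - 1)*(x^4 + 5*x^3 - 2*x^2 - 24*x) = x*(x - 1)*(x^3 + 5*x^2 - 2*x - 24) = x*(x - 1)*(x + 3)*(x^2 + 2*x - 8) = x*(x - 1)*(x + 3)*(x + 4)*(x - 2)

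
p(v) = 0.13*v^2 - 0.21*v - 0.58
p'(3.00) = 0.57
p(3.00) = -0.04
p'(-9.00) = -2.55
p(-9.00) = 11.84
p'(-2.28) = -0.80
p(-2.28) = 0.57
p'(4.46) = 0.95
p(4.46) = 1.07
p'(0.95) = 0.04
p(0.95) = -0.66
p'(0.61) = -0.05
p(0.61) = -0.66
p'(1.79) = 0.26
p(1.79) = -0.54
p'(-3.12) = -1.02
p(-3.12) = 1.34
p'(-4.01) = -1.25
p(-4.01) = 2.35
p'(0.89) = 0.02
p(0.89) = -0.66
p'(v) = 0.26*v - 0.21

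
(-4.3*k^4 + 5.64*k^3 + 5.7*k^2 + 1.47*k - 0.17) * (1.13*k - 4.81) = -4.859*k^5 + 27.0562*k^4 - 20.6874*k^3 - 25.7559*k^2 - 7.2628*k + 0.8177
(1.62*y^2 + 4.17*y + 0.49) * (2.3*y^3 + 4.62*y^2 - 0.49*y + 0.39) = 3.726*y^5 + 17.0754*y^4 + 19.5986*y^3 + 0.8523*y^2 + 1.3862*y + 0.1911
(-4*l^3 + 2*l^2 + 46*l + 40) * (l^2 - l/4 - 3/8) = -4*l^5 + 3*l^4 + 47*l^3 + 111*l^2/4 - 109*l/4 - 15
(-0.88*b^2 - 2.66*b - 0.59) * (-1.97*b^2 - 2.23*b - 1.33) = 1.7336*b^4 + 7.2026*b^3 + 8.2645*b^2 + 4.8535*b + 0.7847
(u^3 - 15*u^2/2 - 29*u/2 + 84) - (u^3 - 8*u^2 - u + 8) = u^2/2 - 27*u/2 + 76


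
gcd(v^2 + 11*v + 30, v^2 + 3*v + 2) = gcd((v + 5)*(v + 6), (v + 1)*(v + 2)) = 1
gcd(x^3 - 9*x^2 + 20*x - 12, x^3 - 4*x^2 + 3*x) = x - 1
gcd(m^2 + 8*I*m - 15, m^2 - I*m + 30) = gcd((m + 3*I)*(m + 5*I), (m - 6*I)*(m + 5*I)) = m + 5*I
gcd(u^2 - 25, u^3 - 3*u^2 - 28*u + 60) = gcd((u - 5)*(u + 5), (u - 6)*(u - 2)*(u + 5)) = u + 5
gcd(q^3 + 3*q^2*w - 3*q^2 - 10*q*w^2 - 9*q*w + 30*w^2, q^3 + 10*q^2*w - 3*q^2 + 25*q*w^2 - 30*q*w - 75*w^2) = q^2 + 5*q*w - 3*q - 15*w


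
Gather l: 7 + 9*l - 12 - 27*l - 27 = -18*l - 32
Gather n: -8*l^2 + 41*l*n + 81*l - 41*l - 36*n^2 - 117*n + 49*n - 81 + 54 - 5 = -8*l^2 + 40*l - 36*n^2 + n*(41*l - 68) - 32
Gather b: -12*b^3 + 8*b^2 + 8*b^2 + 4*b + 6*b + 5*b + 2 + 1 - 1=-12*b^3 + 16*b^2 + 15*b + 2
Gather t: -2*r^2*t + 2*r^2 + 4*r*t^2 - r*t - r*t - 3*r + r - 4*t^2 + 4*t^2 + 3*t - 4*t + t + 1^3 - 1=2*r^2 + 4*r*t^2 - 2*r + t*(-2*r^2 - 2*r)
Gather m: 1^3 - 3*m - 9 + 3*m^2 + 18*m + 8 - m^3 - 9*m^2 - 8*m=-m^3 - 6*m^2 + 7*m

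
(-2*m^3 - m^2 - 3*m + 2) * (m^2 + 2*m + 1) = -2*m^5 - 5*m^4 - 7*m^3 - 5*m^2 + m + 2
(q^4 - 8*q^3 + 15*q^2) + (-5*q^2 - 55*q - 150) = q^4 - 8*q^3 + 10*q^2 - 55*q - 150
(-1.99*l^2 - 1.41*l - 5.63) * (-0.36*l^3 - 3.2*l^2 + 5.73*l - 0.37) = 0.7164*l^5 + 6.8756*l^4 - 4.8639*l^3 + 10.673*l^2 - 31.7382*l + 2.0831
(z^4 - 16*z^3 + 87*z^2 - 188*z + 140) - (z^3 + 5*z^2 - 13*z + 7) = z^4 - 17*z^3 + 82*z^2 - 175*z + 133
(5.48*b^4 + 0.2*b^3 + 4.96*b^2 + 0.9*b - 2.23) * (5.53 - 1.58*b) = -8.6584*b^5 + 29.9884*b^4 - 6.7308*b^3 + 26.0068*b^2 + 8.5004*b - 12.3319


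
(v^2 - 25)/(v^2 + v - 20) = (v - 5)/(v - 4)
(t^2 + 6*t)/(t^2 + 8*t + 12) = t/(t + 2)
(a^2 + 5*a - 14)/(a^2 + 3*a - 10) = (a + 7)/(a + 5)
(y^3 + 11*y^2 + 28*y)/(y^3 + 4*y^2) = (y + 7)/y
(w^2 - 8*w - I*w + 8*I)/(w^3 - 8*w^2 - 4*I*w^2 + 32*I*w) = (w - I)/(w*(w - 4*I))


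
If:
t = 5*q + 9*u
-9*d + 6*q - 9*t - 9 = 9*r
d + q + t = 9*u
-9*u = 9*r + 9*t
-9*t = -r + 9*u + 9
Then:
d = -981/925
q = 327/1850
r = 9/10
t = -267/370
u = -33/185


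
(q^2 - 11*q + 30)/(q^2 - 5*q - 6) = (q - 5)/(q + 1)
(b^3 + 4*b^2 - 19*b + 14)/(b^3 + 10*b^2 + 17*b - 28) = (b - 2)/(b + 4)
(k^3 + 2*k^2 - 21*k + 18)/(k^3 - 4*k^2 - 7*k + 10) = (k^2 + 3*k - 18)/(k^2 - 3*k - 10)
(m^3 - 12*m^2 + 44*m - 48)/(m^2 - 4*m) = m - 8 + 12/m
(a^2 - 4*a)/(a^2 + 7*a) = (a - 4)/(a + 7)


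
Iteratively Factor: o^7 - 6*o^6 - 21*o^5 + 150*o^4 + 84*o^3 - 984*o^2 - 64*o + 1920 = (o - 3)*(o^6 - 3*o^5 - 30*o^4 + 60*o^3 + 264*o^2 - 192*o - 640) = (o - 4)*(o - 3)*(o^5 + o^4 - 26*o^3 - 44*o^2 + 88*o + 160) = (o - 4)*(o - 3)*(o + 2)*(o^4 - o^3 - 24*o^2 + 4*o + 80) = (o - 4)*(o - 3)*(o - 2)*(o + 2)*(o^3 + o^2 - 22*o - 40) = (o - 5)*(o - 4)*(o - 3)*(o - 2)*(o + 2)*(o^2 + 6*o + 8) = (o - 5)*(o - 4)*(o - 3)*(o - 2)*(o + 2)*(o + 4)*(o + 2)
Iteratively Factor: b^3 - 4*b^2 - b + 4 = (b - 1)*(b^2 - 3*b - 4) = (b - 4)*(b - 1)*(b + 1)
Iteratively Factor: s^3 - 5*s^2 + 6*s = (s)*(s^2 - 5*s + 6) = s*(s - 2)*(s - 3)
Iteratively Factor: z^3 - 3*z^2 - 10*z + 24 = (z + 3)*(z^2 - 6*z + 8) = (z - 4)*(z + 3)*(z - 2)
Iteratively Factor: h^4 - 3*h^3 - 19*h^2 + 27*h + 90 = (h + 2)*(h^3 - 5*h^2 - 9*h + 45) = (h - 3)*(h + 2)*(h^2 - 2*h - 15) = (h - 3)*(h + 2)*(h + 3)*(h - 5)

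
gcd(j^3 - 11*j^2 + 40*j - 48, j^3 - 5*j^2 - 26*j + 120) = j - 4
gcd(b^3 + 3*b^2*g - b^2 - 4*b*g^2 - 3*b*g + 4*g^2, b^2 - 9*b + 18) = 1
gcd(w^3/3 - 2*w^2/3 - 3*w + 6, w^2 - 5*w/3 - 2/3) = w - 2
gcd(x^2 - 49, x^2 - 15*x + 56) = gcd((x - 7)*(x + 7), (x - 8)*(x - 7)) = x - 7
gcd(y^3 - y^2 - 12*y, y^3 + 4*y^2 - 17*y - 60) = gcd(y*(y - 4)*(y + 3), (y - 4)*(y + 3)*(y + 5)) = y^2 - y - 12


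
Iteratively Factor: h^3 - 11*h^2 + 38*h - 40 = (h - 4)*(h^2 - 7*h + 10) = (h - 4)*(h - 2)*(h - 5)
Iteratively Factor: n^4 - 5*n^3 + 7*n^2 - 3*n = (n - 1)*(n^3 - 4*n^2 + 3*n) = n*(n - 1)*(n^2 - 4*n + 3) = n*(n - 1)^2*(n - 3)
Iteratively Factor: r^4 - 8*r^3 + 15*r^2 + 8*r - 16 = (r - 4)*(r^3 - 4*r^2 - r + 4) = (r - 4)^2*(r^2 - 1) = (r - 4)^2*(r - 1)*(r + 1)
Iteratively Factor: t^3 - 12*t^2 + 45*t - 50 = (t - 2)*(t^2 - 10*t + 25) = (t - 5)*(t - 2)*(t - 5)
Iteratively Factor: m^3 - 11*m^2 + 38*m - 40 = (m - 5)*(m^2 - 6*m + 8) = (m - 5)*(m - 4)*(m - 2)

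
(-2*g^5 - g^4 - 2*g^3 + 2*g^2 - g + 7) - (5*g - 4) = -2*g^5 - g^4 - 2*g^3 + 2*g^2 - 6*g + 11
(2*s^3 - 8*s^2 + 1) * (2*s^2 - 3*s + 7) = 4*s^5 - 22*s^4 + 38*s^3 - 54*s^2 - 3*s + 7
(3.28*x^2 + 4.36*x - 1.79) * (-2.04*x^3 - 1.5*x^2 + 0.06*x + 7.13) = -6.6912*x^5 - 13.8144*x^4 - 2.6916*x^3 + 26.333*x^2 + 30.9794*x - 12.7627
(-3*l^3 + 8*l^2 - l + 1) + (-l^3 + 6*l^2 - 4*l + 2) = -4*l^3 + 14*l^2 - 5*l + 3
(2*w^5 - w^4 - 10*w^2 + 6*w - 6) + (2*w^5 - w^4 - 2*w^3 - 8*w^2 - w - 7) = 4*w^5 - 2*w^4 - 2*w^3 - 18*w^2 + 5*w - 13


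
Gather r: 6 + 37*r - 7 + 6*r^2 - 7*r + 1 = 6*r^2 + 30*r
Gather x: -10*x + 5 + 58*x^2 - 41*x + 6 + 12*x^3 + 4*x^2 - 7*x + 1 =12*x^3 + 62*x^2 - 58*x + 12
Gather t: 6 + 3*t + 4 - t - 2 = 2*t + 8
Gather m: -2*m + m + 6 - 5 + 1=2 - m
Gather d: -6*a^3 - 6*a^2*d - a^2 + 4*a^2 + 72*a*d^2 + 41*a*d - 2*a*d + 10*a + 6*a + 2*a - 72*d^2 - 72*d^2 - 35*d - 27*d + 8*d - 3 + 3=-6*a^3 + 3*a^2 + 18*a + d^2*(72*a - 144) + d*(-6*a^2 + 39*a - 54)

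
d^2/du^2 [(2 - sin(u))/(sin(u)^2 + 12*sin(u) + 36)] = (sin(u)^3 - 32*sin(u)^2 + 58*sin(u) + 36)/(sin(u) + 6)^4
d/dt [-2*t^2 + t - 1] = 1 - 4*t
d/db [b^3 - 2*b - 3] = 3*b^2 - 2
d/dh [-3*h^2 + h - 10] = 1 - 6*h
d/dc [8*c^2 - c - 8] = 16*c - 1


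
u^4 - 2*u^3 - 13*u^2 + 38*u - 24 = (u - 3)*(u - 2)*(u - 1)*(u + 4)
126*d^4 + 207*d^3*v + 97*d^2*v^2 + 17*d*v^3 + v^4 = (d + v)*(3*d + v)*(6*d + v)*(7*d + v)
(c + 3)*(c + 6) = c^2 + 9*c + 18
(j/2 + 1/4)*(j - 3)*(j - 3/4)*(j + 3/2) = j^4/2 - 7*j^3/8 - 9*j^2/4 + 27*j/32 + 27/32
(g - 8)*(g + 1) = g^2 - 7*g - 8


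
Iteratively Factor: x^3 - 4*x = (x)*(x^2 - 4) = x*(x - 2)*(x + 2)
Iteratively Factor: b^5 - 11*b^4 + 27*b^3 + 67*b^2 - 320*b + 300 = (b - 5)*(b^4 - 6*b^3 - 3*b^2 + 52*b - 60) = (b - 5)*(b - 2)*(b^3 - 4*b^2 - 11*b + 30) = (b - 5)*(b - 2)^2*(b^2 - 2*b - 15) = (b - 5)^2*(b - 2)^2*(b + 3)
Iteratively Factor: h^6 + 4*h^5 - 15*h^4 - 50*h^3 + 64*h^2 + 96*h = (h - 2)*(h^5 + 6*h^4 - 3*h^3 - 56*h^2 - 48*h) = (h - 2)*(h + 1)*(h^4 + 5*h^3 - 8*h^2 - 48*h) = (h - 3)*(h - 2)*(h + 1)*(h^3 + 8*h^2 + 16*h) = h*(h - 3)*(h - 2)*(h + 1)*(h^2 + 8*h + 16) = h*(h - 3)*(h - 2)*(h + 1)*(h + 4)*(h + 4)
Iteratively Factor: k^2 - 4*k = (k)*(k - 4)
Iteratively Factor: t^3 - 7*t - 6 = (t + 1)*(t^2 - t - 6) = (t - 3)*(t + 1)*(t + 2)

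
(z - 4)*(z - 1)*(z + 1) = z^3 - 4*z^2 - z + 4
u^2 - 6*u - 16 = (u - 8)*(u + 2)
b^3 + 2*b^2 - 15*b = b*(b - 3)*(b + 5)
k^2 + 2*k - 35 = (k - 5)*(k + 7)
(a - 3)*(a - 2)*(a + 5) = a^3 - 19*a + 30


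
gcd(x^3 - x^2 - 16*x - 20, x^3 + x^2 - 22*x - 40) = x^2 - 3*x - 10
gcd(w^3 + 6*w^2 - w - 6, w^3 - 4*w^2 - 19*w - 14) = w + 1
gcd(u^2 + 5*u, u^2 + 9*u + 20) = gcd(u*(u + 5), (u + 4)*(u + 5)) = u + 5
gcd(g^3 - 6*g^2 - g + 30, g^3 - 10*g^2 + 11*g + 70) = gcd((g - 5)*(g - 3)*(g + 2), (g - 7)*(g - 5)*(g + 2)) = g^2 - 3*g - 10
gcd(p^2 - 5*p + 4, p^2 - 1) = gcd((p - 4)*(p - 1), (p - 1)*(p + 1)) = p - 1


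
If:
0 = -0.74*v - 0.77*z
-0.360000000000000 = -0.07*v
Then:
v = 5.14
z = -4.94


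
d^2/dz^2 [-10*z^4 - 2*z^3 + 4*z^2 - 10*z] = -120*z^2 - 12*z + 8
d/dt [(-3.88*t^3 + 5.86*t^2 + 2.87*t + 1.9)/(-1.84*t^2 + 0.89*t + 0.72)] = (7.1392*t^4 - 6.9064*t^3 + 2.1154*t^2 + 15.4304*t + 0.3754)/(3.3856*t^4 - 3.2752*t^3 - 1.8575*t^2 + 1.2816*t + 0.5184)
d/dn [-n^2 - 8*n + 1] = -2*n - 8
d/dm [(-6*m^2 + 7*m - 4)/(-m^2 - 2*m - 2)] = (19*m^2 + 16*m - 22)/(m^4 + 4*m^3 + 8*m^2 + 8*m + 4)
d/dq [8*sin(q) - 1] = 8*cos(q)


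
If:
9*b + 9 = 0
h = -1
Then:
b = -1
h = -1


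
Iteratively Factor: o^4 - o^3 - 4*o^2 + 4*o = (o - 1)*(o^3 - 4*o) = (o - 2)*(o - 1)*(o^2 + 2*o) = o*(o - 2)*(o - 1)*(o + 2)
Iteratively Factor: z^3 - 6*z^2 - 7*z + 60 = (z - 4)*(z^2 - 2*z - 15) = (z - 4)*(z + 3)*(z - 5)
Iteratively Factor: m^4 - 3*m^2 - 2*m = (m)*(m^3 - 3*m - 2) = m*(m + 1)*(m^2 - m - 2) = m*(m - 2)*(m + 1)*(m + 1)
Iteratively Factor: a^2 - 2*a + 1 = (a - 1)*(a - 1)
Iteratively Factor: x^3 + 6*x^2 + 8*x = (x + 2)*(x^2 + 4*x) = x*(x + 2)*(x + 4)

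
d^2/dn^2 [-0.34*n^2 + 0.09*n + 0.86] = -0.680000000000000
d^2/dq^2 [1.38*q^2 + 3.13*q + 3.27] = 2.76000000000000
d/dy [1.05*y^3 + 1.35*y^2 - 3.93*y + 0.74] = 3.15*y^2 + 2.7*y - 3.93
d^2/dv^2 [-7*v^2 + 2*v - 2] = -14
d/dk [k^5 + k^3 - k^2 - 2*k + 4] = 5*k^4 + 3*k^2 - 2*k - 2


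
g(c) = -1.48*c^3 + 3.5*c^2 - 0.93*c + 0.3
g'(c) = -4.44*c^2 + 7.0*c - 0.93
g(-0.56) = 2.18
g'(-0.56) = -6.24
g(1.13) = 1.58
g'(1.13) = 1.31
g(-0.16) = 0.54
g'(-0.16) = -2.16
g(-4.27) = 183.31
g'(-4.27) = -111.77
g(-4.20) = 175.60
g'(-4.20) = -108.65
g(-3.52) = 111.49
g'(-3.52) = -80.58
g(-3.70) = 126.62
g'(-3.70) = -87.61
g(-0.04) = 0.34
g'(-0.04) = -1.22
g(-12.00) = 3072.90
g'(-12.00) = -724.29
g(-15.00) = 5796.75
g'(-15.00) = -1104.93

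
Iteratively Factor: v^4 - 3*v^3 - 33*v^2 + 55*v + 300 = (v + 3)*(v^3 - 6*v^2 - 15*v + 100) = (v - 5)*(v + 3)*(v^2 - v - 20) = (v - 5)^2*(v + 3)*(v + 4)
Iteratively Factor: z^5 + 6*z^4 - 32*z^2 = (z + 4)*(z^4 + 2*z^3 - 8*z^2) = z*(z + 4)*(z^3 + 2*z^2 - 8*z) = z*(z - 2)*(z + 4)*(z^2 + 4*z) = z*(z - 2)*(z + 4)^2*(z)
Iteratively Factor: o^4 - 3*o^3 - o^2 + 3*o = (o - 3)*(o^3 - o) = o*(o - 3)*(o^2 - 1) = o*(o - 3)*(o - 1)*(o + 1)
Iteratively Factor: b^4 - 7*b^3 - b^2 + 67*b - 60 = (b - 5)*(b^3 - 2*b^2 - 11*b + 12) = (b - 5)*(b - 1)*(b^2 - b - 12) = (b - 5)*(b - 1)*(b + 3)*(b - 4)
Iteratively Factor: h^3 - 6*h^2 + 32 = (h + 2)*(h^2 - 8*h + 16) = (h - 4)*(h + 2)*(h - 4)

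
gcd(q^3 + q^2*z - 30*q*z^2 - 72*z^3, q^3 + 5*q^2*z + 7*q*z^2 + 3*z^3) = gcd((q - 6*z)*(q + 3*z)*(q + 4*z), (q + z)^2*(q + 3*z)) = q + 3*z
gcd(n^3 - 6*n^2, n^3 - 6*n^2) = n^3 - 6*n^2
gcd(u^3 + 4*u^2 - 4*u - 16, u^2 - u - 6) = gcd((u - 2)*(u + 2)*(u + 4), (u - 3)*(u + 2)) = u + 2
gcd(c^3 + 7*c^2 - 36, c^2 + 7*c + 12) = c + 3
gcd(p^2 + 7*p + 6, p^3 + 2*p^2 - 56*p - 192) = p + 6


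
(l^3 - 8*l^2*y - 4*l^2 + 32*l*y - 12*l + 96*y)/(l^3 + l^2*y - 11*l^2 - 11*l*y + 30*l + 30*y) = (l^2 - 8*l*y + 2*l - 16*y)/(l^2 + l*y - 5*l - 5*y)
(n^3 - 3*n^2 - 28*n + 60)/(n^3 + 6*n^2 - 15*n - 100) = (n^2 - 8*n + 12)/(n^2 + n - 20)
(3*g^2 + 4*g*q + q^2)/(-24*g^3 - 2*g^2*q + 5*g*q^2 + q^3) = (g + q)/(-8*g^2 + 2*g*q + q^2)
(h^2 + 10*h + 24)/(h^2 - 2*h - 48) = (h + 4)/(h - 8)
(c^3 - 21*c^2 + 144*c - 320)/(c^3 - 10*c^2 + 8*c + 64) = (c^2 - 13*c + 40)/(c^2 - 2*c - 8)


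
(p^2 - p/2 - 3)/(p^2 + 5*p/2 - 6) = (2*p^2 - p - 6)/(2*p^2 + 5*p - 12)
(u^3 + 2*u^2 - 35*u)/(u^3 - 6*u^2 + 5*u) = (u + 7)/(u - 1)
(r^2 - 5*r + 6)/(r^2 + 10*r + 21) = (r^2 - 5*r + 6)/(r^2 + 10*r + 21)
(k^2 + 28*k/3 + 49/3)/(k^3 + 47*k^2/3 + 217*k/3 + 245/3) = (3*k + 7)/(3*k^2 + 26*k + 35)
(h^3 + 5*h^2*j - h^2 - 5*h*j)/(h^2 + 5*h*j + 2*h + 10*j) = h*(h - 1)/(h + 2)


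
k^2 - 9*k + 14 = (k - 7)*(k - 2)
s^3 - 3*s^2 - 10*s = s*(s - 5)*(s + 2)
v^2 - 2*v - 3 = (v - 3)*(v + 1)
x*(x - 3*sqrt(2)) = x^2 - 3*sqrt(2)*x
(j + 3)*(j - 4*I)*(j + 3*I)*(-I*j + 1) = -I*j^4 - 3*I*j^3 - 13*I*j^2 + 12*j - 39*I*j + 36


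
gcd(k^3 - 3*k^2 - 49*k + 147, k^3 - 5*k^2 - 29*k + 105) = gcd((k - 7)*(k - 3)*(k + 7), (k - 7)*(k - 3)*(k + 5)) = k^2 - 10*k + 21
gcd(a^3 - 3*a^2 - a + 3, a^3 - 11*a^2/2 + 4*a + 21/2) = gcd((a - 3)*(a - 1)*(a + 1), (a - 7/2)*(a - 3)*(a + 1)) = a^2 - 2*a - 3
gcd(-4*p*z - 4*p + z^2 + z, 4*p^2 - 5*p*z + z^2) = -4*p + z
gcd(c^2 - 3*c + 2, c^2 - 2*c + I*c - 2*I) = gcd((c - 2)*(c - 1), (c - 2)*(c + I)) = c - 2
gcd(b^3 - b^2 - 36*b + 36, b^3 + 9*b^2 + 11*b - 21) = b - 1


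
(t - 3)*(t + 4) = t^2 + t - 12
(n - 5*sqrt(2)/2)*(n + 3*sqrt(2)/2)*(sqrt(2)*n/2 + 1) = sqrt(2)*n^3/2 - 19*sqrt(2)*n/4 - 15/2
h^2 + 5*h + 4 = (h + 1)*(h + 4)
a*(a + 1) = a^2 + a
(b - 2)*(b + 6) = b^2 + 4*b - 12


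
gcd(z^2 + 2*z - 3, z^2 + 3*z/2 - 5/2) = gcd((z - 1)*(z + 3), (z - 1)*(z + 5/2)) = z - 1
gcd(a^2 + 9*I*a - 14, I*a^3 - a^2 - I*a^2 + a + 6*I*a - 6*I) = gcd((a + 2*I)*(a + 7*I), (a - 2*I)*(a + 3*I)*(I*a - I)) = 1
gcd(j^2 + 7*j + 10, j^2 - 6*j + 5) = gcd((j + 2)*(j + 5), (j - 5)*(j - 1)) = 1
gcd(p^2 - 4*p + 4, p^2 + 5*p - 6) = 1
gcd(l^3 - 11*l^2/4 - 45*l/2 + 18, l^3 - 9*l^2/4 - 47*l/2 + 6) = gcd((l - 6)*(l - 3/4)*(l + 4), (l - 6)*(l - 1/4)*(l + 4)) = l^2 - 2*l - 24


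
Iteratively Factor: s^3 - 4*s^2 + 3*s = (s - 3)*(s^2 - s) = s*(s - 3)*(s - 1)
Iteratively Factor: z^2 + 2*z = (z + 2)*(z)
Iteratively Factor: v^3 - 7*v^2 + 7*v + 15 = (v + 1)*(v^2 - 8*v + 15) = (v - 3)*(v + 1)*(v - 5)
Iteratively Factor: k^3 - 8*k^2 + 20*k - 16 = (k - 4)*(k^2 - 4*k + 4) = (k - 4)*(k - 2)*(k - 2)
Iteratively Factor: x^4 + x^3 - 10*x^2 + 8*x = (x)*(x^3 + x^2 - 10*x + 8) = x*(x + 4)*(x^2 - 3*x + 2) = x*(x - 1)*(x + 4)*(x - 2)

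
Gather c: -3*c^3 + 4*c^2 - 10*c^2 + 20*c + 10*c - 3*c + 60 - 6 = -3*c^3 - 6*c^2 + 27*c + 54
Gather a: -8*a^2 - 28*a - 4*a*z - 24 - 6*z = -8*a^2 + a*(-4*z - 28) - 6*z - 24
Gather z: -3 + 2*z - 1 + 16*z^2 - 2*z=16*z^2 - 4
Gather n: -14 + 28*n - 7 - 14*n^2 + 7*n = -14*n^2 + 35*n - 21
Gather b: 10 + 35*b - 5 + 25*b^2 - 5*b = 25*b^2 + 30*b + 5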